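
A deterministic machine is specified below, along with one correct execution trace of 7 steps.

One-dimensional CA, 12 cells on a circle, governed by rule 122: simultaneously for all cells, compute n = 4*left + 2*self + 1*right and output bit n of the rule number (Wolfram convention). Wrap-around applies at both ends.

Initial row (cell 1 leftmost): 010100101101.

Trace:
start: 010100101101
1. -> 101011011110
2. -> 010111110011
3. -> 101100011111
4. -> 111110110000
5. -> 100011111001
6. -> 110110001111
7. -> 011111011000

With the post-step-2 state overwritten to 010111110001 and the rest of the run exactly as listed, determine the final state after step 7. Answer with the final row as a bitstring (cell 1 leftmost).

state after step 2 := 010111110001
3. -> 101100011010
4. -> 011110111101
5. -> 110011100110
6. -> 111110111111
7. -> 000011100000

000011100000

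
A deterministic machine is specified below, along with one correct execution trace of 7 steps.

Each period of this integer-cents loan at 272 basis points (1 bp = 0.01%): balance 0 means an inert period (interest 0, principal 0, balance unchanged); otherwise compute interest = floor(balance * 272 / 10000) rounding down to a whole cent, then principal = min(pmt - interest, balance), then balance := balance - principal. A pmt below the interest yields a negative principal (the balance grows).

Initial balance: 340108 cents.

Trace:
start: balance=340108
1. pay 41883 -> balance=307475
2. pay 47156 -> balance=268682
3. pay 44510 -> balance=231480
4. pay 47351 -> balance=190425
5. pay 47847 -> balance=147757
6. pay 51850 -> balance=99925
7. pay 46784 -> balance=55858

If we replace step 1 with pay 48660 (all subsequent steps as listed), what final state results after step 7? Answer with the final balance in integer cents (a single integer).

(re-executing from step 1 with the substitution; state before step 1: balance=340108)
1. pay 48660 -> balance=300698
2. pay 47156 -> balance=261720
3. pay 44510 -> balance=224328
4. pay 47351 -> balance=183078
5. pay 47847 -> balance=140210
6. pay 51850 -> balance=92173
7. pay 46784 -> balance=47896

47896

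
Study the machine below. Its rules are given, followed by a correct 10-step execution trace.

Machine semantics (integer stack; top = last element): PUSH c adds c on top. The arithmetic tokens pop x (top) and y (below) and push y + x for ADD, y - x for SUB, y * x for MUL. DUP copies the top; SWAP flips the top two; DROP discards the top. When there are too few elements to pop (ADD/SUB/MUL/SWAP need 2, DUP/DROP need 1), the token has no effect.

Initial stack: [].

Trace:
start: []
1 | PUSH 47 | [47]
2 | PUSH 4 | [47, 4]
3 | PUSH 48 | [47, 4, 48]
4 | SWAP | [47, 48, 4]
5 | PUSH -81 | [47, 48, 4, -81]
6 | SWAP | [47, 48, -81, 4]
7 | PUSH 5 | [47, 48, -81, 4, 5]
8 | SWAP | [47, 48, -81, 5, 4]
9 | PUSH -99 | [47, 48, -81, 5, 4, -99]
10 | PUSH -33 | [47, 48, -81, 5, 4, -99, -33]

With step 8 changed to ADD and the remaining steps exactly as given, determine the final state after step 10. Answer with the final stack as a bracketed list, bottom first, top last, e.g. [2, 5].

[47, 48, -81, 9, -99, -33]

(re-executing from step 8 with the substitution; state before step 8: [47, 48, -81, 4, 5])
8 | ADD | [47, 48, -81, 9]
9 | PUSH -99 | [47, 48, -81, 9, -99]
10 | PUSH -33 | [47, 48, -81, 9, -99, -33]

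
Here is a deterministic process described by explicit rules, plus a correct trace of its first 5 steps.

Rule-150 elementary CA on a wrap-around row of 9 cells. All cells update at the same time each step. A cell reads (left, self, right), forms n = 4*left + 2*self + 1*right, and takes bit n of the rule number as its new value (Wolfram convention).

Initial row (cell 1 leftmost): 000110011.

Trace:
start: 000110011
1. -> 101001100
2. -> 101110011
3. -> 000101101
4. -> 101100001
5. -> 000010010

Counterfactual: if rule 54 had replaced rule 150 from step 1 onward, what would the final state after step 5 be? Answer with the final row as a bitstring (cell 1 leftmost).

000111111

(re-executing steps 1..5 under rule 54; state before step 1: 000110011)
1. -> 101001100
2. -> 111110011
3. -> 000001100
4. -> 000010010
5. -> 000111111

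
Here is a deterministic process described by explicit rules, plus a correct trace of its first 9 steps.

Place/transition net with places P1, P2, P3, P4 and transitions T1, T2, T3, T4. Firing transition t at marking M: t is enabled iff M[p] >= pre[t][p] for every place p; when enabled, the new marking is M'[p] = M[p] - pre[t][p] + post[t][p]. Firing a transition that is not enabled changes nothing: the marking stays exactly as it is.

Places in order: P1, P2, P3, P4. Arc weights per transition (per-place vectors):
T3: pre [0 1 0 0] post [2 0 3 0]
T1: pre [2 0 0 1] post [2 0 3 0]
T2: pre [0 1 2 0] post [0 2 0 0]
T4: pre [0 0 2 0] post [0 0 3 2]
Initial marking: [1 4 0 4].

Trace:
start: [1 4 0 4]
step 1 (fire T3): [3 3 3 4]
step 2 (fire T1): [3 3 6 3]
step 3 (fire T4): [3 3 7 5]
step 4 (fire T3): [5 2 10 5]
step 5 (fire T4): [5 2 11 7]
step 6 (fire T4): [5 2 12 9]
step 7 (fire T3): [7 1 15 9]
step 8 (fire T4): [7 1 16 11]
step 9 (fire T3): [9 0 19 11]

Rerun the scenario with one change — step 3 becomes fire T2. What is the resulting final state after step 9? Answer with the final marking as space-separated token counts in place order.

(re-executing from step 3 with the substitution; state before step 3: [3 3 6 3])
step 3 (fire T2): [3 4 4 3]
step 4 (fire T3): [5 3 7 3]
step 5 (fire T4): [5 3 8 5]
step 6 (fire T4): [5 3 9 7]
step 7 (fire T3): [7 2 12 7]
step 8 (fire T4): [7 2 13 9]
step 9 (fire T3): [9 1 16 9]

9 1 16 9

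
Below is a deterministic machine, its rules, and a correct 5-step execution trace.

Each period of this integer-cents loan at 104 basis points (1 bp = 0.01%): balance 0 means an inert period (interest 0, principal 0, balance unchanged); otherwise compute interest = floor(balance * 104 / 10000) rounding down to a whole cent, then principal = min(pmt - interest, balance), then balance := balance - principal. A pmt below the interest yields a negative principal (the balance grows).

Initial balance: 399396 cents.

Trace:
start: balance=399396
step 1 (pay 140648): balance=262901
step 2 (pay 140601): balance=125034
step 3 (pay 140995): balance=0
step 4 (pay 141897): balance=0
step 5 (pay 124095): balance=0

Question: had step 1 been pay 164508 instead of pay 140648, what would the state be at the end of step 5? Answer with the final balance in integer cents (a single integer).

0

(re-executing from step 1 with the substitution; state before step 1: balance=399396)
step 1 (pay 164508): balance=239041
step 2 (pay 140601): balance=100926
step 3 (pay 140995): balance=0
step 4 (pay 141897): balance=0
step 5 (pay 124095): balance=0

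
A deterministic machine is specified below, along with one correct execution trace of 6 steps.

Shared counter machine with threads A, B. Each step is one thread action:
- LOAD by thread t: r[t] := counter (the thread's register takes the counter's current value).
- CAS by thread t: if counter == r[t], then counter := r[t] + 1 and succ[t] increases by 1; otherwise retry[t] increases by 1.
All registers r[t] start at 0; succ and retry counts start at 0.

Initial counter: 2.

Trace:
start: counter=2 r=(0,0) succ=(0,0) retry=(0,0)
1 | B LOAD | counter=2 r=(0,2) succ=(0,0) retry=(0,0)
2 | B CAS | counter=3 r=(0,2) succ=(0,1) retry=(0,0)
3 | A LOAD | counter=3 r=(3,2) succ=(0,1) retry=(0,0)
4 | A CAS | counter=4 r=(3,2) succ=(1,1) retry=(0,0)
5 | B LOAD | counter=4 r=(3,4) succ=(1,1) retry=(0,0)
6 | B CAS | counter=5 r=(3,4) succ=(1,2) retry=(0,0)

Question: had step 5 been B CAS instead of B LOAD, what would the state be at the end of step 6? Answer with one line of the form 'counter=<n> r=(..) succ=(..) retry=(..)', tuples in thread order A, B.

(re-executing from step 5 with the substitution; state before step 5: counter=4 r=(3,2) succ=(1,1) retry=(0,0))
5 | B CAS | counter=4 r=(3,2) succ=(1,1) retry=(0,1)
6 | B CAS | counter=4 r=(3,2) succ=(1,1) retry=(0,2)

counter=4 r=(3,2) succ=(1,1) retry=(0,2)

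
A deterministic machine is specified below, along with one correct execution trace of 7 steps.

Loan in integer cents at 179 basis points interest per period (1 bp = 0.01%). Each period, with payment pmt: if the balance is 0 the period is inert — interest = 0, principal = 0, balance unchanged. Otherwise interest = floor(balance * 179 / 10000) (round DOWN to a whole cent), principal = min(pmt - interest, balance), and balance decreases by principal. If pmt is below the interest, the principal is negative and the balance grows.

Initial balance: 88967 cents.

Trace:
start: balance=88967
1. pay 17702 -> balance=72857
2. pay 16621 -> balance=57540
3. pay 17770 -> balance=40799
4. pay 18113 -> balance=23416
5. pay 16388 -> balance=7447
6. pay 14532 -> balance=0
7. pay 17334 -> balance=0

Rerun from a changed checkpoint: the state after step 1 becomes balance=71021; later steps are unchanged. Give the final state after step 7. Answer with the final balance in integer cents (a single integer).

0

state after step 1 := balance=71021
2. pay 16621 -> balance=55671
3. pay 17770 -> balance=38897
4. pay 18113 -> balance=21480
5. pay 16388 -> balance=5476
6. pay 14532 -> balance=0
7. pay 17334 -> balance=0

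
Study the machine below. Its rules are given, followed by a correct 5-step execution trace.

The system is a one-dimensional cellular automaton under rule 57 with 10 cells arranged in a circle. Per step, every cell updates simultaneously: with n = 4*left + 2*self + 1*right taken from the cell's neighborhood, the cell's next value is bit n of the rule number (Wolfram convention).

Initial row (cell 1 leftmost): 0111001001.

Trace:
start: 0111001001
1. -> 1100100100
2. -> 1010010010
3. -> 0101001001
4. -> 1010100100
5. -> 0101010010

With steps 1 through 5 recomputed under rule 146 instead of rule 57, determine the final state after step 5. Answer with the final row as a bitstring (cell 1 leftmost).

(re-executing steps 1..5 under rule 146; state before step 1: 0111001001)
1. -> 0010110110
2. -> 0100000001
3. -> 0010000010
4. -> 0101000101
5. -> 0000101000

0000101000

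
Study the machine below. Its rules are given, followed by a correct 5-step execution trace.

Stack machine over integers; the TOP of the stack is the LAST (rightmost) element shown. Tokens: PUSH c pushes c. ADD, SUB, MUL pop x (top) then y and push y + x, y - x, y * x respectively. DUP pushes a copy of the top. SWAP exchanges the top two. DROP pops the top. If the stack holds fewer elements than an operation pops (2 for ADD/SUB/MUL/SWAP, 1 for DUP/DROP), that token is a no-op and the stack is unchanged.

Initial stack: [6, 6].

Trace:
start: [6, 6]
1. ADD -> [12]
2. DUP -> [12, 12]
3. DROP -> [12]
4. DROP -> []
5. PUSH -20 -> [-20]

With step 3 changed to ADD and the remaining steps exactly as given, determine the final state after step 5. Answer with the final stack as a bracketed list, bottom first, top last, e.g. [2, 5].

[-20]

(re-executing from step 3 with the substitution; state before step 3: [12, 12])
3. ADD -> [24]
4. DROP -> []
5. PUSH -20 -> [-20]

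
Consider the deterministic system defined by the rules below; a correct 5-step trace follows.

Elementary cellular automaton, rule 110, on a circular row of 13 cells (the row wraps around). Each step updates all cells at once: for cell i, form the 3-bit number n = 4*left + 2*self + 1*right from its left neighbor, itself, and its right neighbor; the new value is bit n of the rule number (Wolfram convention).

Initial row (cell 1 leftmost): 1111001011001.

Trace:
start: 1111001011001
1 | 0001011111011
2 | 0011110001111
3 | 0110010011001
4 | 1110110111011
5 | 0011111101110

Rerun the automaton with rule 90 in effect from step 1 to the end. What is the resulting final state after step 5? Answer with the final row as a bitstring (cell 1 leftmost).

0011111001000

(re-executing steps 1..5 under rule 90; state before step 1: 1111001011001)
1 | 0001110011111
2 | 1011011110001
3 | 1011010011011
4 | 1011001111010
5 | 0011111001000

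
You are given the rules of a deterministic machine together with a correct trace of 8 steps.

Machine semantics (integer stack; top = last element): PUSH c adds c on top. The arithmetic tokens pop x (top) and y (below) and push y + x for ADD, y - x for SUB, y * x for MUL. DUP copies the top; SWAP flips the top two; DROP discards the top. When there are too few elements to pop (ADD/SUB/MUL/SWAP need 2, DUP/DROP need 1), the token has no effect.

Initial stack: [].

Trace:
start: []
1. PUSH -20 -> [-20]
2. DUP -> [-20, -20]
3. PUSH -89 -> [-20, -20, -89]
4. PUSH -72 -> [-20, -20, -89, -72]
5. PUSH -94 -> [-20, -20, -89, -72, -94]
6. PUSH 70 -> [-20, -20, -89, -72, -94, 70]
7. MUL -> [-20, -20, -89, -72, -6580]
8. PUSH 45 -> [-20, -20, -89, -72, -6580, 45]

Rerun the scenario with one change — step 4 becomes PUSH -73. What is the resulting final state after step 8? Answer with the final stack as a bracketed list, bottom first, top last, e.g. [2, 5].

[-20, -20, -89, -73, -6580, 45]

(re-executing from step 4 with the substitution; state before step 4: [-20, -20, -89])
4. PUSH -73 -> [-20, -20, -89, -73]
5. PUSH -94 -> [-20, -20, -89, -73, -94]
6. PUSH 70 -> [-20, -20, -89, -73, -94, 70]
7. MUL -> [-20, -20, -89, -73, -6580]
8. PUSH 45 -> [-20, -20, -89, -73, -6580, 45]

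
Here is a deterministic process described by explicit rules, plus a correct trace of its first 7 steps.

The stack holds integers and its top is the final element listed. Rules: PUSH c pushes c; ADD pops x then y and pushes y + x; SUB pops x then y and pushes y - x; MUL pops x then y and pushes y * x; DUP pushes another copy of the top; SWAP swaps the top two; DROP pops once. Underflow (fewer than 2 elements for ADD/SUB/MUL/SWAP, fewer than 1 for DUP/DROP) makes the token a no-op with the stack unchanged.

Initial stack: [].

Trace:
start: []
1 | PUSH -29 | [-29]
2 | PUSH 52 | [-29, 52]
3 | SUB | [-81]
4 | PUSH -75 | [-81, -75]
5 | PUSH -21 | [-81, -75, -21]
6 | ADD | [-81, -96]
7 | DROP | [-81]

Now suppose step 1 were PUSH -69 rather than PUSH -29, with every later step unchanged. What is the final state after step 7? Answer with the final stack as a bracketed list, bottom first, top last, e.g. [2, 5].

[-121]

(re-executing from step 1 with the substitution; state before step 1: [])
1 | PUSH -69 | [-69]
2 | PUSH 52 | [-69, 52]
3 | SUB | [-121]
4 | PUSH -75 | [-121, -75]
5 | PUSH -21 | [-121, -75, -21]
6 | ADD | [-121, -96]
7 | DROP | [-121]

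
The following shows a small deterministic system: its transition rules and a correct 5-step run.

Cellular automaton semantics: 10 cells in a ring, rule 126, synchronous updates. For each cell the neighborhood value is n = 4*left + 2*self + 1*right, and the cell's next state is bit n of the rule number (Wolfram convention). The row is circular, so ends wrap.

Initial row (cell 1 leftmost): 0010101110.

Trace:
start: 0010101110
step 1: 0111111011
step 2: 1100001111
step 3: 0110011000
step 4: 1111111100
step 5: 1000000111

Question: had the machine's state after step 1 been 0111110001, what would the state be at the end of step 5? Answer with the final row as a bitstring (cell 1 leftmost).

0000110110

state after step 1 := 0111110001
step 2: 1100011011
step 3: 0110111110
step 4: 1111100011
step 5: 0000110110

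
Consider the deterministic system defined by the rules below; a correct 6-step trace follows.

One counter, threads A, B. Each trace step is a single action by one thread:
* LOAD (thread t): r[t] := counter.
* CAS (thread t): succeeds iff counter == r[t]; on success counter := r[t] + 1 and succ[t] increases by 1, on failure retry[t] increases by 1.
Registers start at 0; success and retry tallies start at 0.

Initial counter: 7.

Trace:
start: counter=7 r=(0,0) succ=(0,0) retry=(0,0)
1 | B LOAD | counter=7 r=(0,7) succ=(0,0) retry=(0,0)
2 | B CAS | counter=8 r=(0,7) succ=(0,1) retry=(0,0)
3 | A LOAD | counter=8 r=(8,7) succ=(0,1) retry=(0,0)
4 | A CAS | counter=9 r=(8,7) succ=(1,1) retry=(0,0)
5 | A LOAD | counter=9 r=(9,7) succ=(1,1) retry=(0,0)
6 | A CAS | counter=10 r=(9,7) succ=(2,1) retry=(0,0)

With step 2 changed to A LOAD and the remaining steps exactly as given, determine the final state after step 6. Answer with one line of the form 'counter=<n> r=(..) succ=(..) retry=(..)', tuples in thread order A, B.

(re-executing from step 2 with the substitution; state before step 2: counter=7 r=(0,7) succ=(0,0) retry=(0,0))
2 | A LOAD | counter=7 r=(7,7) succ=(0,0) retry=(0,0)
3 | A LOAD | counter=7 r=(7,7) succ=(0,0) retry=(0,0)
4 | A CAS | counter=8 r=(7,7) succ=(1,0) retry=(0,0)
5 | A LOAD | counter=8 r=(8,7) succ=(1,0) retry=(0,0)
6 | A CAS | counter=9 r=(8,7) succ=(2,0) retry=(0,0)

counter=9 r=(8,7) succ=(2,0) retry=(0,0)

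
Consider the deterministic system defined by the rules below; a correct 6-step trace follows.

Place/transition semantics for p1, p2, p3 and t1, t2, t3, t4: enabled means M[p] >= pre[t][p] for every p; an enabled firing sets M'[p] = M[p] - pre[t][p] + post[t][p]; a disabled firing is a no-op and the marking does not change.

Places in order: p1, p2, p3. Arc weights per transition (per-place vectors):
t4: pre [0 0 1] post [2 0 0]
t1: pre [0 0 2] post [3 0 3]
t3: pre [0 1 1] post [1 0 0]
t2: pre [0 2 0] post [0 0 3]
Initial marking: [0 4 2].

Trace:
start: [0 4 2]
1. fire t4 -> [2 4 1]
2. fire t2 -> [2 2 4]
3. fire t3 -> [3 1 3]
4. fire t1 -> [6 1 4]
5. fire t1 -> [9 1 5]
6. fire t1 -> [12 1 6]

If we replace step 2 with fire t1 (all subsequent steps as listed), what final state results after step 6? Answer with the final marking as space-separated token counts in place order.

(re-executing from step 2 with the substitution; state before step 2: [2 4 1])
2. fire t1 -> [2 4 1]
3. fire t3 -> [3 3 0]
4. fire t1 -> [3 3 0]
5. fire t1 -> [3 3 0]
6. fire t1 -> [3 3 0]

3 3 0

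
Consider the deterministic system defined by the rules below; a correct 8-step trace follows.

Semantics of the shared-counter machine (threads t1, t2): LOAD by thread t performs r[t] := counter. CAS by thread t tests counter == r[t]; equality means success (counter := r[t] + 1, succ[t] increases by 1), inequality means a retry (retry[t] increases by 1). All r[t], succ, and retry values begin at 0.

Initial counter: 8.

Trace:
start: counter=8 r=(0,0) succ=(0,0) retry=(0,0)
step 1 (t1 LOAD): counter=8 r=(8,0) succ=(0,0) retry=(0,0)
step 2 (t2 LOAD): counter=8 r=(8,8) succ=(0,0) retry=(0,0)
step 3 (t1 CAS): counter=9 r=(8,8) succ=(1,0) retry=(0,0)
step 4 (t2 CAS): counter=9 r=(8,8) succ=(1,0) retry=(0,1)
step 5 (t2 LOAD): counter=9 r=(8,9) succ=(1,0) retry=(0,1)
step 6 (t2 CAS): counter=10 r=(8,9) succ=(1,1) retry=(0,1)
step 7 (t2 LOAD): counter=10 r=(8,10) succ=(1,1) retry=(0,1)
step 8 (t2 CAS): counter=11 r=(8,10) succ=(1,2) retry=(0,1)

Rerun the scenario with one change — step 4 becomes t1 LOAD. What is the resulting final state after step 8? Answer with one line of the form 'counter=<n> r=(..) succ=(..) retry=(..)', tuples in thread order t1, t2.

counter=11 r=(9,10) succ=(1,2) retry=(0,0)

(re-executing from step 4 with the substitution; state before step 4: counter=9 r=(8,8) succ=(1,0) retry=(0,0))
step 4 (t1 LOAD): counter=9 r=(9,8) succ=(1,0) retry=(0,0)
step 5 (t2 LOAD): counter=9 r=(9,9) succ=(1,0) retry=(0,0)
step 6 (t2 CAS): counter=10 r=(9,9) succ=(1,1) retry=(0,0)
step 7 (t2 LOAD): counter=10 r=(9,10) succ=(1,1) retry=(0,0)
step 8 (t2 CAS): counter=11 r=(9,10) succ=(1,2) retry=(0,0)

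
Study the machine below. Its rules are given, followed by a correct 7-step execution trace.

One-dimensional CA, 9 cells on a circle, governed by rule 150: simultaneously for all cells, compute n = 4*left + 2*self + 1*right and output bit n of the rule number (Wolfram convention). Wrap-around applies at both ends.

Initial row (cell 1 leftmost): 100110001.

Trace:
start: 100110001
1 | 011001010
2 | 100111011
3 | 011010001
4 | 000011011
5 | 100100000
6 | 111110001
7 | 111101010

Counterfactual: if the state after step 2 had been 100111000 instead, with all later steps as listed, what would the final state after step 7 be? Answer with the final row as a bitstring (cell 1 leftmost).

000110110

state after step 2 := 100111000
3 | 111010101
4 | 110010100
5 | 001110111
6 | 110100010
7 | 000110110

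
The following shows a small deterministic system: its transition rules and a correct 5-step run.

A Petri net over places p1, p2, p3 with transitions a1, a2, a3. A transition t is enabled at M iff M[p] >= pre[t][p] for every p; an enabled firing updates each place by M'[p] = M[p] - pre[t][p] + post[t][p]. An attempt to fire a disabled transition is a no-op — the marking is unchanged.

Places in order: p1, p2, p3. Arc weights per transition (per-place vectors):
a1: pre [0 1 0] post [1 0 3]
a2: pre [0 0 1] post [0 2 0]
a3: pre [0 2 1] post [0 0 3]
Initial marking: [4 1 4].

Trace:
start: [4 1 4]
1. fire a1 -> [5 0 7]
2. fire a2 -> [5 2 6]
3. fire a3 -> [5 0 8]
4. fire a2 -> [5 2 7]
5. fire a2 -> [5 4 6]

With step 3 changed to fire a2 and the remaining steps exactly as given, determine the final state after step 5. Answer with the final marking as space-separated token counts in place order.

(re-executing from step 3 with the substitution; state before step 3: [5 2 6])
3. fire a2 -> [5 4 5]
4. fire a2 -> [5 6 4]
5. fire a2 -> [5 8 3]

5 8 3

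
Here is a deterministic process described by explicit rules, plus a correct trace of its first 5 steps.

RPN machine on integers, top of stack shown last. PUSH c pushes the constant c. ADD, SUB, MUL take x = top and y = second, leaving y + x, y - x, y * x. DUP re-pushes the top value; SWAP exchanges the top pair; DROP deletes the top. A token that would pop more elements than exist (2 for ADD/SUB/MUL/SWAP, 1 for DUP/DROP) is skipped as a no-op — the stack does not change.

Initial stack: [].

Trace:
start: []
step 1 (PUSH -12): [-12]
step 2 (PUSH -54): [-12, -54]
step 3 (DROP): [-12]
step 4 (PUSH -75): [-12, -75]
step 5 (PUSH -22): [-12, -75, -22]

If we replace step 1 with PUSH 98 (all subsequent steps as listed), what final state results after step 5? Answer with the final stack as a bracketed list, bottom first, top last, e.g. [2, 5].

[98, -75, -22]

(re-executing from step 1 with the substitution; state before step 1: [])
step 1 (PUSH 98): [98]
step 2 (PUSH -54): [98, -54]
step 3 (DROP): [98]
step 4 (PUSH -75): [98, -75]
step 5 (PUSH -22): [98, -75, -22]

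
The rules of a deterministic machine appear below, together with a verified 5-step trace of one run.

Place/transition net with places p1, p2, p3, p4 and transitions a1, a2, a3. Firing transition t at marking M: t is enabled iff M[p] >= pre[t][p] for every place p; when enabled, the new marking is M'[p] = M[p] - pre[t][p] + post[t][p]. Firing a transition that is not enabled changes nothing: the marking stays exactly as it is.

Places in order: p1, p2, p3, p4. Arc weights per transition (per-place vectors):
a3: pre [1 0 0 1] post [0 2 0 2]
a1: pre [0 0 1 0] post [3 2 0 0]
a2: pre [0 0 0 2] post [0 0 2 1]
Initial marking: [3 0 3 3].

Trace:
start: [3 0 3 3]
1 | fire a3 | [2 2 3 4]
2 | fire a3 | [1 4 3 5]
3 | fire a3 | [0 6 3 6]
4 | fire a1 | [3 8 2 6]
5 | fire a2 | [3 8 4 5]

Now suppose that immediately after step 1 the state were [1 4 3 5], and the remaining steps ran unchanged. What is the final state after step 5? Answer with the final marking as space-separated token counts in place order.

state after step 1 := [1 4 3 5]
2 | fire a3 | [0 6 3 6]
3 | fire a3 | [0 6 3 6]
4 | fire a1 | [3 8 2 6]
5 | fire a2 | [3 8 4 5]

3 8 4 5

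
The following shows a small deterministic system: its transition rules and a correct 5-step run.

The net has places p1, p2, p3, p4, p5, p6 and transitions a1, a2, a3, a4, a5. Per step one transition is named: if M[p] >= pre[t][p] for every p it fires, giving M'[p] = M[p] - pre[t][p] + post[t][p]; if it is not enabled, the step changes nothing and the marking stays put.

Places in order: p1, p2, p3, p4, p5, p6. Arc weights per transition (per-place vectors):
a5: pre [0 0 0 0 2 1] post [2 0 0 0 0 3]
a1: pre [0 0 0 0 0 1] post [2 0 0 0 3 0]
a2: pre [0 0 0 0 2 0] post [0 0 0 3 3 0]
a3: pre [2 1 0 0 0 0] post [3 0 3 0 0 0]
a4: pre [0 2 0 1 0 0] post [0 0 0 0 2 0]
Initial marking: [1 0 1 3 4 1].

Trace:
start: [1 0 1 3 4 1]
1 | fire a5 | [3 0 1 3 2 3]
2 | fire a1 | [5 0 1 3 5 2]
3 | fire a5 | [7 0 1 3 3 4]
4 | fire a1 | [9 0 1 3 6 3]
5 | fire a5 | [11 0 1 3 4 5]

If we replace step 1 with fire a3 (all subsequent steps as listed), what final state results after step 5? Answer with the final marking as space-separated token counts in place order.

(re-executing from step 1 with the substitution; state before step 1: [1 0 1 3 4 1])
1 | fire a3 | [1 0 1 3 4 1]
2 | fire a1 | [3 0 1 3 7 0]
3 | fire a5 | [3 0 1 3 7 0]
4 | fire a1 | [3 0 1 3 7 0]
5 | fire a5 | [3 0 1 3 7 0]

3 0 1 3 7 0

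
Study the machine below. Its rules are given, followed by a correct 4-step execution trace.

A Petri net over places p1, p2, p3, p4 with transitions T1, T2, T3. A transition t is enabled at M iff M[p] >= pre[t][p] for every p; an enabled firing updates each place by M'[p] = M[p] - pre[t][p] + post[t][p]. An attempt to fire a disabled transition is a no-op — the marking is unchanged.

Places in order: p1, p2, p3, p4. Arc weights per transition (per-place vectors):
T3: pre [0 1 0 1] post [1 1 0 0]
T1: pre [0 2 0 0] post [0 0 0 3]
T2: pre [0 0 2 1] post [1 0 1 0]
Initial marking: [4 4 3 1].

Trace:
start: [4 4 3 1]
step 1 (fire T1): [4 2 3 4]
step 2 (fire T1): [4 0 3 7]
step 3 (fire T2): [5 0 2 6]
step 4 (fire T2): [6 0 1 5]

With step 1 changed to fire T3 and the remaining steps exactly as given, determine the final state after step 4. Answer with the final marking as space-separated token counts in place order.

(re-executing from step 1 with the substitution; state before step 1: [4 4 3 1])
step 1 (fire T3): [5 4 3 0]
step 2 (fire T1): [5 2 3 3]
step 3 (fire T2): [6 2 2 2]
step 4 (fire T2): [7 2 1 1]

7 2 1 1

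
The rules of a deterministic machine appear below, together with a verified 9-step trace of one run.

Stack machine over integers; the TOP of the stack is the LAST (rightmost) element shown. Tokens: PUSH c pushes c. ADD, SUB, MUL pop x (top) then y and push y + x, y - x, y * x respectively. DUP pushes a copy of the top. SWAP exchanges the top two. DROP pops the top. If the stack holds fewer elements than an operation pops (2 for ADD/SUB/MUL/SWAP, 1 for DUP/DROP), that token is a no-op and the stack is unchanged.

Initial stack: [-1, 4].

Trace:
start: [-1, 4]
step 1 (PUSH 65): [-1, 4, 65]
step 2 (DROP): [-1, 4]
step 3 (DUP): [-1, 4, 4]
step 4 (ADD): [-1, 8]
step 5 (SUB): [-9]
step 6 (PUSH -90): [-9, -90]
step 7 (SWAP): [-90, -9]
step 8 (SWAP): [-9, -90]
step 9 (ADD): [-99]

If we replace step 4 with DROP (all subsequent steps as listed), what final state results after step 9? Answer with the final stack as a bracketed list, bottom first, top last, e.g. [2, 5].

[-95]

(re-executing from step 4 with the substitution; state before step 4: [-1, 4, 4])
step 4 (DROP): [-1, 4]
step 5 (SUB): [-5]
step 6 (PUSH -90): [-5, -90]
step 7 (SWAP): [-90, -5]
step 8 (SWAP): [-5, -90]
step 9 (ADD): [-95]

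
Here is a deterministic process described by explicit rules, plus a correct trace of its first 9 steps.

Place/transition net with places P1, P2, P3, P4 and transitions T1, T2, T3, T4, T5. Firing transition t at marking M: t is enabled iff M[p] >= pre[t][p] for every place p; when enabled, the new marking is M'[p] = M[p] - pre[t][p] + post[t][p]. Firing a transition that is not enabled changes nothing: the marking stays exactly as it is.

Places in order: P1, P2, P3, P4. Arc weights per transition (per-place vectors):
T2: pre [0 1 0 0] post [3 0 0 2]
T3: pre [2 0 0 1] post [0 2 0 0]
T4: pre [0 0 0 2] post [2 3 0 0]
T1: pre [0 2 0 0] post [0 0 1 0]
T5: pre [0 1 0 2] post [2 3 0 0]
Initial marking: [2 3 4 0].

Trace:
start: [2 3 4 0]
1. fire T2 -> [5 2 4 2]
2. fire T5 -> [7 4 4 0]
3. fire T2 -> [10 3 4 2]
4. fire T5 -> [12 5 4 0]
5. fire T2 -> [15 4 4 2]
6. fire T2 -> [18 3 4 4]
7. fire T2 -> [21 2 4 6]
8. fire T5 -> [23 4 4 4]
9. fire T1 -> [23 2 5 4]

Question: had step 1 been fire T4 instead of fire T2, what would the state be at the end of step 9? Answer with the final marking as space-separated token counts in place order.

18 1 5 4

(re-executing from step 1 with the substitution; state before step 1: [2 3 4 0])
1. fire T4 -> [2 3 4 0]
2. fire T5 -> [2 3 4 0]
3. fire T2 -> [5 2 4 2]
4. fire T5 -> [7 4 4 0]
5. fire T2 -> [10 3 4 2]
6. fire T2 -> [13 2 4 4]
7. fire T2 -> [16 1 4 6]
8. fire T5 -> [18 3 4 4]
9. fire T1 -> [18 1 5 4]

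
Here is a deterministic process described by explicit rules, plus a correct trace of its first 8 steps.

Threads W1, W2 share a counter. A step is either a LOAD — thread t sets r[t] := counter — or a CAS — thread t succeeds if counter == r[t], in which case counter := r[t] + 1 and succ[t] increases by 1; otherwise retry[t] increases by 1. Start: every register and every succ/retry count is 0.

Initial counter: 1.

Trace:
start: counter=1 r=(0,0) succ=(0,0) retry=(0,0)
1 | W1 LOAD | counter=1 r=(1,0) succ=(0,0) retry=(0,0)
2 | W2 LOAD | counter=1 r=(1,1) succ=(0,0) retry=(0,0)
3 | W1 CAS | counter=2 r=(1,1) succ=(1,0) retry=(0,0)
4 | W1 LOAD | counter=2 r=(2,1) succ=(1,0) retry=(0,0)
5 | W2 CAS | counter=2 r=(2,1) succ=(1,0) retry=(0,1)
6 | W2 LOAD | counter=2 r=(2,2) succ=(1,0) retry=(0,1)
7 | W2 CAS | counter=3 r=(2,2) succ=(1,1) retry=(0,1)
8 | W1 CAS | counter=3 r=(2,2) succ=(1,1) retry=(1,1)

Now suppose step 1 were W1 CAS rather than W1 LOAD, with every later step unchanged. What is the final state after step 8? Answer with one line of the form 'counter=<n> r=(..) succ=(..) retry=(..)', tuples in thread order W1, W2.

(re-executing from step 1 with the substitution; state before step 1: counter=1 r=(0,0) succ=(0,0) retry=(0,0))
1 | W1 CAS | counter=1 r=(0,0) succ=(0,0) retry=(1,0)
2 | W2 LOAD | counter=1 r=(0,1) succ=(0,0) retry=(1,0)
3 | W1 CAS | counter=1 r=(0,1) succ=(0,0) retry=(2,0)
4 | W1 LOAD | counter=1 r=(1,1) succ=(0,0) retry=(2,0)
5 | W2 CAS | counter=2 r=(1,1) succ=(0,1) retry=(2,0)
6 | W2 LOAD | counter=2 r=(1,2) succ=(0,1) retry=(2,0)
7 | W2 CAS | counter=3 r=(1,2) succ=(0,2) retry=(2,0)
8 | W1 CAS | counter=3 r=(1,2) succ=(0,2) retry=(3,0)

counter=3 r=(1,2) succ=(0,2) retry=(3,0)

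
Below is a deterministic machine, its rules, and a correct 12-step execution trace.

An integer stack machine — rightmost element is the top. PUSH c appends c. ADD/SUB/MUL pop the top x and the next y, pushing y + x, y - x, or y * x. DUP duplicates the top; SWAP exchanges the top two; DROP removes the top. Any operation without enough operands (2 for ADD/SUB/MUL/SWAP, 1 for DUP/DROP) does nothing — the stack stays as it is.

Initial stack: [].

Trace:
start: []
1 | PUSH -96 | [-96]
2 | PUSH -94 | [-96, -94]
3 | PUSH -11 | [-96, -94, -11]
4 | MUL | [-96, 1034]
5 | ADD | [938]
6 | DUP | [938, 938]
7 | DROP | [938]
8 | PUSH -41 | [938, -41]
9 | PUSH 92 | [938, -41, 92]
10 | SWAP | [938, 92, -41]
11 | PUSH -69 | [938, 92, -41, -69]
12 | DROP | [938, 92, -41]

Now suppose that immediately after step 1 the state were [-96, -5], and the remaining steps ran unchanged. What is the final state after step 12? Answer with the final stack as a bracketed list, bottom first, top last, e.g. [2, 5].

state after step 1 := [-96, -5]
2 | PUSH -94 | [-96, -5, -94]
3 | PUSH -11 | [-96, -5, -94, -11]
4 | MUL | [-96, -5, 1034]
5 | ADD | [-96, 1029]
6 | DUP | [-96, 1029, 1029]
7 | DROP | [-96, 1029]
8 | PUSH -41 | [-96, 1029, -41]
9 | PUSH 92 | [-96, 1029, -41, 92]
10 | SWAP | [-96, 1029, 92, -41]
11 | PUSH -69 | [-96, 1029, 92, -41, -69]
12 | DROP | [-96, 1029, 92, -41]

[-96, 1029, 92, -41]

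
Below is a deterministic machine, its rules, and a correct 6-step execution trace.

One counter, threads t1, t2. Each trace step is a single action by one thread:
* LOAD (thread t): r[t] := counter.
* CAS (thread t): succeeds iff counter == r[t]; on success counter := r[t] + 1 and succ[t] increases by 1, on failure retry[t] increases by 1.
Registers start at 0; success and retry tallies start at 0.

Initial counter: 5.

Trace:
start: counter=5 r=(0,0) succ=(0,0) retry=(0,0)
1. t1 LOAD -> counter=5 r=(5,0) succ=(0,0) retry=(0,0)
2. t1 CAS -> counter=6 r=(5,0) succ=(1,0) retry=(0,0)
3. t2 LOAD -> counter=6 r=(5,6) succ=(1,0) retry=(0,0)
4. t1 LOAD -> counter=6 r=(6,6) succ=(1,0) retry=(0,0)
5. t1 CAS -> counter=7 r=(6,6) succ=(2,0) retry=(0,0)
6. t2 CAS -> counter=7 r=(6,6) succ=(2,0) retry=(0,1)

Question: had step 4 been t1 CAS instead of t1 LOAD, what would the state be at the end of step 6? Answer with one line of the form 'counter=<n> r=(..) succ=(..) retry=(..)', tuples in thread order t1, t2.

counter=7 r=(5,6) succ=(1,1) retry=(2,0)

(re-executing from step 4 with the substitution; state before step 4: counter=6 r=(5,6) succ=(1,0) retry=(0,0))
4. t1 CAS -> counter=6 r=(5,6) succ=(1,0) retry=(1,0)
5. t1 CAS -> counter=6 r=(5,6) succ=(1,0) retry=(2,0)
6. t2 CAS -> counter=7 r=(5,6) succ=(1,1) retry=(2,0)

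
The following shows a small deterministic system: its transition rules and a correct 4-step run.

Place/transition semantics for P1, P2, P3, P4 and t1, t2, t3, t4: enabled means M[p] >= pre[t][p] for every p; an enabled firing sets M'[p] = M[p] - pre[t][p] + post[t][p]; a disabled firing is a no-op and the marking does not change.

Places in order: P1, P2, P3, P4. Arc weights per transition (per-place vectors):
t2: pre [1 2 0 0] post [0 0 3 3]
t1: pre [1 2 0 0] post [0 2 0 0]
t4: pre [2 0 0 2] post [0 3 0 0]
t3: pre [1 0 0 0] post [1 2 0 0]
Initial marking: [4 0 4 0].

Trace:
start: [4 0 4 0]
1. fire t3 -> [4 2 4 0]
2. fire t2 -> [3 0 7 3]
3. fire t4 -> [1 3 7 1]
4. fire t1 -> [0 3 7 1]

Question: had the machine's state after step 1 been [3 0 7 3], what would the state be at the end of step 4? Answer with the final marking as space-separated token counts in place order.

0 3 7 1

state after step 1 := [3 0 7 3]
2. fire t2 -> [3 0 7 3]
3. fire t4 -> [1 3 7 1]
4. fire t1 -> [0 3 7 1]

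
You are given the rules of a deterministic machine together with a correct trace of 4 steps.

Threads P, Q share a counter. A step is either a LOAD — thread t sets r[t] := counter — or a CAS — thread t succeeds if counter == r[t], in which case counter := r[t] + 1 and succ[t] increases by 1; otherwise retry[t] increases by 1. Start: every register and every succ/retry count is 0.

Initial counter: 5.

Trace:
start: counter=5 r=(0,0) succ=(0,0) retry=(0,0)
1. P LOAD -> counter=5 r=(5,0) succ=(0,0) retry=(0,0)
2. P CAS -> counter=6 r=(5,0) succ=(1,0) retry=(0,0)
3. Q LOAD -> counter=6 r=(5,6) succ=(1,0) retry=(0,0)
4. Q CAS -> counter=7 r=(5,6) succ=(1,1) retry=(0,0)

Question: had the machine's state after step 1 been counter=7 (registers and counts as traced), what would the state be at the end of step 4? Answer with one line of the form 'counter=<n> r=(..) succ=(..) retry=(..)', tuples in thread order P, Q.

state after step 1 := counter=7 r=(5,0) succ=(0,0) retry=(0,0)
2. P CAS -> counter=7 r=(5,0) succ=(0,0) retry=(1,0)
3. Q LOAD -> counter=7 r=(5,7) succ=(0,0) retry=(1,0)
4. Q CAS -> counter=8 r=(5,7) succ=(0,1) retry=(1,0)

counter=8 r=(5,7) succ=(0,1) retry=(1,0)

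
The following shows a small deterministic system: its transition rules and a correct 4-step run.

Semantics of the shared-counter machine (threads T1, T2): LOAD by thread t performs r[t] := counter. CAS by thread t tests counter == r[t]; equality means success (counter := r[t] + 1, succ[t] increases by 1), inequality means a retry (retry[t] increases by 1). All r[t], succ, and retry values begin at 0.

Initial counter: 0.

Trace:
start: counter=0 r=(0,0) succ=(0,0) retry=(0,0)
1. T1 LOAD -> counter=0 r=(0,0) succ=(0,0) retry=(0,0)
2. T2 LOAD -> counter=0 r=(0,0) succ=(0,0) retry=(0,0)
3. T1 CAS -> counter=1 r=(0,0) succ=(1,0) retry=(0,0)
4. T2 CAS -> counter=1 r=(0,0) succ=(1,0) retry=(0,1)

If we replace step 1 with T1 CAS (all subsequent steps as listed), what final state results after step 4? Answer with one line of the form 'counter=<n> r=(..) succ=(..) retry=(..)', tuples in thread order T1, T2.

counter=2 r=(0,1) succ=(1,1) retry=(1,0)

(re-executing from step 1 with the substitution; state before step 1: counter=0 r=(0,0) succ=(0,0) retry=(0,0))
1. T1 CAS -> counter=1 r=(0,0) succ=(1,0) retry=(0,0)
2. T2 LOAD -> counter=1 r=(0,1) succ=(1,0) retry=(0,0)
3. T1 CAS -> counter=1 r=(0,1) succ=(1,0) retry=(1,0)
4. T2 CAS -> counter=2 r=(0,1) succ=(1,1) retry=(1,0)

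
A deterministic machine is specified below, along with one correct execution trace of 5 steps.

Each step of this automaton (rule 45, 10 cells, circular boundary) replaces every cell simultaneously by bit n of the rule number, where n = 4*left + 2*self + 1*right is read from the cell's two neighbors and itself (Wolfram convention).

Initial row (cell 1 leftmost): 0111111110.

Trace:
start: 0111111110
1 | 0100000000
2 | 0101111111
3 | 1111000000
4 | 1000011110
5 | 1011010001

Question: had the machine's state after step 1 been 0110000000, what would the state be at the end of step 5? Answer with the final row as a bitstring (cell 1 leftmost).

1010111001

state after step 1 := 0110000000
2 | 0100111111
3 | 1100100000
4 | 1000101110
5 | 1010111001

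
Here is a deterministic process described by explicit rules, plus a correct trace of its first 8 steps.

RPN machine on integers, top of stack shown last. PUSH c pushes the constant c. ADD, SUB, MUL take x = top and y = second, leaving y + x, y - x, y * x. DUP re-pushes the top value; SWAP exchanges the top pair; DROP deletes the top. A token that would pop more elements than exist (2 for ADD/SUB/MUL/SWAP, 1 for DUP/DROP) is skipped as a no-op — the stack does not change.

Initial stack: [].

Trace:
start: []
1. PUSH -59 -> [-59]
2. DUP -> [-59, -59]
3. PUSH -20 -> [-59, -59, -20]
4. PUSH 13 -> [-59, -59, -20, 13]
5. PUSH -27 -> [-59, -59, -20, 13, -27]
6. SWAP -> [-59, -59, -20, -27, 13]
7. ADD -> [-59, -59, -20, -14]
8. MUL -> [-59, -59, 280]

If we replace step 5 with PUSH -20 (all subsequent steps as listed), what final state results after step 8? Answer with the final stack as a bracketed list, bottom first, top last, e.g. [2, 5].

[-59, -59, 140]

(re-executing from step 5 with the substitution; state before step 5: [-59, -59, -20, 13])
5. PUSH -20 -> [-59, -59, -20, 13, -20]
6. SWAP -> [-59, -59, -20, -20, 13]
7. ADD -> [-59, -59, -20, -7]
8. MUL -> [-59, -59, 140]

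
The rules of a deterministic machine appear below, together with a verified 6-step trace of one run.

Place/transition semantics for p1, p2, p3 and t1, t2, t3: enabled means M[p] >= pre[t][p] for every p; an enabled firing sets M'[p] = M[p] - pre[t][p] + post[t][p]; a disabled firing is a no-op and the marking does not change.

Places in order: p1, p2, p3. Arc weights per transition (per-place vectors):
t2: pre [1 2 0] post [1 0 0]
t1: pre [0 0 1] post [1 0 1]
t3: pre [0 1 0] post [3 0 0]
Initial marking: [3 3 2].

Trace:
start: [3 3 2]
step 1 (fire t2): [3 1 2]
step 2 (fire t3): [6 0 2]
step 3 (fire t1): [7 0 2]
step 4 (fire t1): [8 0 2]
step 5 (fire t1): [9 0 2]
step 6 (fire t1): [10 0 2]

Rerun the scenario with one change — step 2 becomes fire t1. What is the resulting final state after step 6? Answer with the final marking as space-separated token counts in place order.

(re-executing from step 2 with the substitution; state before step 2: [3 1 2])
step 2 (fire t1): [4 1 2]
step 3 (fire t1): [5 1 2]
step 4 (fire t1): [6 1 2]
step 5 (fire t1): [7 1 2]
step 6 (fire t1): [8 1 2]

8 1 2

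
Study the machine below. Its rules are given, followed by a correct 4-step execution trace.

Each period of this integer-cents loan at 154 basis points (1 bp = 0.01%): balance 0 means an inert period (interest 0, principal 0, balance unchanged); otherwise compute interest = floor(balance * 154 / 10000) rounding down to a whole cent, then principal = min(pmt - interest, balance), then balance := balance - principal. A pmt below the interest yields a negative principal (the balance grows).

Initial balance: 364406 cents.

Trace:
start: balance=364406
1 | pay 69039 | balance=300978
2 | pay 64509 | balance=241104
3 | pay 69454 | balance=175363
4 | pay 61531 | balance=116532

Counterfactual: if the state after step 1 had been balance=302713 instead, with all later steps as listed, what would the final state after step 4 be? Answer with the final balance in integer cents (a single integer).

118348

state after step 1 := balance=302713
2 | pay 64509 | balance=242865
3 | pay 69454 | balance=177151
4 | pay 61531 | balance=118348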